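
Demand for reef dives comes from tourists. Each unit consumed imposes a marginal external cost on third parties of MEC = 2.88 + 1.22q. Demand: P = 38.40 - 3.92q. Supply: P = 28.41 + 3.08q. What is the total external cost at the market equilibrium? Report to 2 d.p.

5.35

Market equilibrium (private): 28.41 + 3.08q = 38.40 - 3.92q → q_m = 1.4271.
Total external cost = ∫₀^{q_m} (2.88 + 1.22q) dq = 2.88×1.4271 + ½×1.22×1.4271² = 5.3524.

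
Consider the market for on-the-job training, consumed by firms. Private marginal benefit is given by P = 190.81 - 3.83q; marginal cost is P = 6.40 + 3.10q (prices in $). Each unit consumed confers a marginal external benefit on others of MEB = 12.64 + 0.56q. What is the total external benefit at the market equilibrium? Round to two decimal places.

$534.63

Market equilibrium (private): 6.40 + 3.10q = 190.81 - 3.83q → q_m = 26.6104.
Total external benefit = ∫₀^{q_m} (12.64 + 0.56q) dq = 12.64×26.6104 + ½×0.56×26.6104² = 534.6272.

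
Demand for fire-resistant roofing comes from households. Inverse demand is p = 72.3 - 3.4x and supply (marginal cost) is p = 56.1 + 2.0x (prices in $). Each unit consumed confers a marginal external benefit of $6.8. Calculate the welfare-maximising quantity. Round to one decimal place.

Social marginal benefit = demand + MEB = 79.1 - 3.4x.
Set SMB = MC: 79.1 - 3.4x = 56.1 + 2.0x → x* = 4.2593.

x* = 4.3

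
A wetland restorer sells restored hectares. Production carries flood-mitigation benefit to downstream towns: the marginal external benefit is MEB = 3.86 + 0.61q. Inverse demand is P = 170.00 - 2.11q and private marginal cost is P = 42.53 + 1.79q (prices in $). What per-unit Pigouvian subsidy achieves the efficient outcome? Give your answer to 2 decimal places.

Social marginal cost = private MC − MEB = 38.67 + 1.18q.
Set SMC = demand: 38.67 + 1.18q = 170.00 - 2.11q → q* = 39.9179.
The Pigouvian subsidy equals MEB at q*: 3.86 + 0.61×39.9179 = 28.2099.

subsidy = $28.21 per unit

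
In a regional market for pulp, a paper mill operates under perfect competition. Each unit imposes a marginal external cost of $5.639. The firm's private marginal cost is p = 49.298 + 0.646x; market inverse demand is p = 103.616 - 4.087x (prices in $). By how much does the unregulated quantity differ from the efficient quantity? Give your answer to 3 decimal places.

1.191 units

Market equilibrium (private): 49.298 + 0.646x = 103.616 - 4.087x → x_m = 11.4764.
Social marginal cost = private MC + MEC = 54.937 + 0.646x.
Set SMC = demand: 54.937 + 0.646x = 103.616 - 4.087x → x* = 10.2850.
Gap = |11.4764 − 10.2850| = 1.1914.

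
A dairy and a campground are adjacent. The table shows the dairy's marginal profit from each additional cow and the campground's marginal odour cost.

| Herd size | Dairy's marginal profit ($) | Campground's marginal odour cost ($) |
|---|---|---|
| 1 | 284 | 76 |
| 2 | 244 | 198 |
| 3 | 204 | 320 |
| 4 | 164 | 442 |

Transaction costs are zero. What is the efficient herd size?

2

Bargaining reaches the level where marginal profit last exceeds marginal odour cost.
That holds through level 2 (244 ≥ 198) but not at 3 (204 < 320).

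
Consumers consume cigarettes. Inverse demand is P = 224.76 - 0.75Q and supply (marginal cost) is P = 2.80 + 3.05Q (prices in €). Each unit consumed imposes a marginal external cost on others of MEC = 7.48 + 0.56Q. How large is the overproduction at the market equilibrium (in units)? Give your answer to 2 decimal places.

Market equilibrium (private): 2.80 + 3.05Q = 224.76 - 0.75Q → Q_m = 58.4105.
Social marginal benefit = demand − MEC = 217.28 - 1.31Q.
Set SMB = MC: 217.28 - 1.31Q = 2.80 + 3.05Q → Q* = 49.1927.
Gap = |58.4105 − 49.1927| = 9.2178.

9.22 units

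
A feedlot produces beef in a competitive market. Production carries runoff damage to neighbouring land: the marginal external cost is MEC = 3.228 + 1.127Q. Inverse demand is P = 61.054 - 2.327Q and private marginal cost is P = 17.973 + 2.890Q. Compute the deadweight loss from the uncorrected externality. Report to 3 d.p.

DWL = 12.383

Market equilibrium (private): 17.973 + 2.890Q = 61.054 - 2.327Q → Q_m = 8.2578.
Social marginal cost = private MC + MEC = 21.201 + 4.017Q.
Set SMC = demand: 21.201 + 4.017Q = 61.054 - 2.327Q → Q* = 6.2820.
The loss is the area between SMC and demand from Q* to Q_m; with linear curves that's a triangle of height MEC(Q_m).
DWL = ½ × 1.9758 × 12.5346 = 12.3829.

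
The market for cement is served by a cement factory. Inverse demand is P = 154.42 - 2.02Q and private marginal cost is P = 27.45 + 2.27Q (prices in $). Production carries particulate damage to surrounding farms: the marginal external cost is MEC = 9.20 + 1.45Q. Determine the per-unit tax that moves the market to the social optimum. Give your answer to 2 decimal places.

Social marginal cost = private MC + MEC = 36.65 + 3.72Q.
Set SMC = demand: 36.65 + 3.72Q = 154.42 - 2.02Q → Q* = 20.5174.
The Pigouvian tax equals MEC at Q*: 9.20 + 1.45×20.5174 = 38.9502.

tax = $38.95 per unit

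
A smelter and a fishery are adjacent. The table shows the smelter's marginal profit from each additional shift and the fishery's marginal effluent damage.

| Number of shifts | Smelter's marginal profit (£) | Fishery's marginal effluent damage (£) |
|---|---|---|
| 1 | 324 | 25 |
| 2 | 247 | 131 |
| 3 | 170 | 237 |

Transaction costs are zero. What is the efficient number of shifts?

Bargaining reaches the level where marginal profit last exceeds marginal effluent damage.
That holds through level 2 (247 ≥ 131) but not at 3 (170 < 237).

2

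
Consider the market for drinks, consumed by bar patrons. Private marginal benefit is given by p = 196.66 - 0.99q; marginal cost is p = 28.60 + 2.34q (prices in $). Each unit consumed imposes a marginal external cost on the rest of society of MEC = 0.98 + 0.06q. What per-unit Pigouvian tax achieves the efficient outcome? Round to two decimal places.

Social marginal benefit = demand − MEC = 195.68 - 1.05q.
Set SMB = MC: 195.68 - 1.05q = 28.60 + 2.34q → q* = 49.2861.
The Pigouvian tax equals MEC at q*: 0.98 + 0.06×49.2861 = 3.9372.

tax = $3.94 per unit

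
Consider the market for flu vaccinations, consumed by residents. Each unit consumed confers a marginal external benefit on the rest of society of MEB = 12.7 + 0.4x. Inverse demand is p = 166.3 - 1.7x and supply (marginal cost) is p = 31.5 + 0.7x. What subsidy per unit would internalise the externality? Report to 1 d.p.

subsidy = 42.2 per unit

Social marginal benefit = demand + MEB = 179.0 - 1.3x.
Set SMB = MC: 179.0 - 1.3x = 31.5 + 0.7x → x* = 73.7500.
The Pigouvian subsidy equals MEB at x*: 12.7 + 0.4×73.7500 = 42.2000.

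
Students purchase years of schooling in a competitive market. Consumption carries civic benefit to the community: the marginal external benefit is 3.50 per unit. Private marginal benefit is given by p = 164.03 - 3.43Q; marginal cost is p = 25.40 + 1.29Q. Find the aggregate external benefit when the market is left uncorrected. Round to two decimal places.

Market equilibrium (private): 25.40 + 1.29Q = 164.03 - 3.43Q → Q_m = 29.3708.
Total external benefit = MEB × Q_m = 3.50 × 29.3708 = 102.7978.

102.80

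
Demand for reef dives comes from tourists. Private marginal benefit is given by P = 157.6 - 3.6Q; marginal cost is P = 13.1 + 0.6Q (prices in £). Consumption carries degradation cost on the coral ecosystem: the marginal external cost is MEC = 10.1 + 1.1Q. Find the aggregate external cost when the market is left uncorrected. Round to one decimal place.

Market equilibrium (private): 13.1 + 0.6Q = 157.6 - 3.6Q → Q_m = 34.4048.
Total external cost = ∫₀^{Q_m} (10.1 + 1.1Q) dQ = 10.1×34.4048 + ½×1.1×34.4048² = 998.5181.

£998.5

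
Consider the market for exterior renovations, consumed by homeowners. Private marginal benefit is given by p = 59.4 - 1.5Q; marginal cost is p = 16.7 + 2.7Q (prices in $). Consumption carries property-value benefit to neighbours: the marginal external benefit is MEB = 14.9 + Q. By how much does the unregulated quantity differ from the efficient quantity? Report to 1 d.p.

7.8 units

Market equilibrium (private): 16.7 + 2.7Q = 59.4 - 1.5Q → Q_m = 10.1667.
Social marginal benefit = demand + MEB = 74.3 - 0.5Q.
Set SMB = MC: 74.3 - 0.5Q = 16.7 + 2.7Q → Q* = 18.0000.
Gap = |10.1667 − 18.0000| = 7.8333.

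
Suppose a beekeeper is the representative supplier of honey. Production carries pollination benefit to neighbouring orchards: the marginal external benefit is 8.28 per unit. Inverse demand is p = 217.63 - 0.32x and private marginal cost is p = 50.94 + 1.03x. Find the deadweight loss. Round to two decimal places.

Market equilibrium (private): 50.94 + 1.03x = 217.63 - 0.32x → x_m = 123.4741.
Social marginal cost = private MC − MEB = 42.66 + 1.03x.
Set SMC = demand: 42.66 + 1.03x = 217.63 - 0.32x → x* = 129.6074.
The loss is the area between SMC and demand from x* to x_m; with linear curves that's a triangle of height MEB(x_m).
DWL = ½ × 6.1333 × 8.2800 = 25.3919.

DWL = 25.39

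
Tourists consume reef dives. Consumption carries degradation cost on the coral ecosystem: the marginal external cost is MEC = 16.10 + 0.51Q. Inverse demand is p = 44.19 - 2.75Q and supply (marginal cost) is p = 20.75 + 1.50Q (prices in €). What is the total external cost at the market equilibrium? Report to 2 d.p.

Market equilibrium (private): 20.75 + 1.50Q = 44.19 - 2.75Q → Q_m = 5.5153.
Total external cost = ∫₀^{Q_m} (16.10 + 0.51Q) dQ = 16.10×5.5153 + ½×0.51×5.5153² = 96.5531.

€96.55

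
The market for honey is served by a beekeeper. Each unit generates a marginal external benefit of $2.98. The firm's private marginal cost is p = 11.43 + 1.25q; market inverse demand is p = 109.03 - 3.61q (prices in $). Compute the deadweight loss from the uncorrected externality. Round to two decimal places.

DWL = $0.91

Market equilibrium (private): 11.43 + 1.25q = 109.03 - 3.61q → q_m = 20.0823.
Social marginal cost = private MC − MEB = 8.45 + 1.25q.
Set SMC = demand: 8.45 + 1.25q = 109.03 - 3.61q → q* = 20.6955.
Height of the DWL triangle at q_m is demand(q_m) − SMC(q_m) = MEB(q_m) = 2.9800.
DWL = ½ × 0.6132 × 2.9800 = 0.9137.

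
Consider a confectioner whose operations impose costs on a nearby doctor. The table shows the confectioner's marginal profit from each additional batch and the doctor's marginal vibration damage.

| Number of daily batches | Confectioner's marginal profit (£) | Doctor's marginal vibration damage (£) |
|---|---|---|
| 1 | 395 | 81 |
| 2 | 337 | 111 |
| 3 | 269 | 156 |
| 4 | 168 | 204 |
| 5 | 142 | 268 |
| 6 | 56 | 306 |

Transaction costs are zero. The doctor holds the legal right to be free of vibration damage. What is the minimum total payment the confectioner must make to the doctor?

Efficient level: marginal profit ≥ marginal vibration damage through level 3, so k* = 3.
With the doctor holding the right, the confectioner must at least compensate total damage at k*: 81 + 111 + 156 = 348.

£348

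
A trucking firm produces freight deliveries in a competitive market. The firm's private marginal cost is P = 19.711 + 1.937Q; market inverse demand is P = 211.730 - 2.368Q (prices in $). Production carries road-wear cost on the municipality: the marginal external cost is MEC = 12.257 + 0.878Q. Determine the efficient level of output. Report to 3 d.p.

Social marginal cost = private MC + MEC = 31.968 + 2.815Q.
Set SMC = demand: 31.968 + 2.815Q = 211.730 - 2.368Q → Q* = 34.6830.

Q* = 34.683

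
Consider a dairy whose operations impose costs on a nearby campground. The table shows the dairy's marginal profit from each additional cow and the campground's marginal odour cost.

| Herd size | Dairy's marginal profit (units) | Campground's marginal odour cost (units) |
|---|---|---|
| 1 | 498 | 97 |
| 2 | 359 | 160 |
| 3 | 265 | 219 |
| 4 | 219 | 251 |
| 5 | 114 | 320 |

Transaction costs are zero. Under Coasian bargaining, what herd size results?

Bargaining reaches the level where marginal profit last exceeds marginal odour cost.
That holds through level 3 (265 ≥ 219) but not at 4 (219 < 251).

3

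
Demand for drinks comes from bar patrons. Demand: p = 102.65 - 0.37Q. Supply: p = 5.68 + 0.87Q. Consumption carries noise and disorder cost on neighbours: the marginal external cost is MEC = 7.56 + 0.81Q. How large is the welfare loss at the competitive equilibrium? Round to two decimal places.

DWL = 1226.17

Market equilibrium (private): 5.68 + 0.87Q = 102.65 - 0.37Q → Q_m = 78.2016.
Social marginal benefit = demand − MEC = 95.09 - 1.18Q.
Set SMB = MC: 95.09 - 1.18Q = 5.68 + 0.87Q → Q* = 43.6146.
The loss is the area between SMB and MC from Q* to Q_m; with linear curves that's a triangle of height MEC(Q_m).
DWL = ½ × 34.5870 × 70.9033 = 1226.1662.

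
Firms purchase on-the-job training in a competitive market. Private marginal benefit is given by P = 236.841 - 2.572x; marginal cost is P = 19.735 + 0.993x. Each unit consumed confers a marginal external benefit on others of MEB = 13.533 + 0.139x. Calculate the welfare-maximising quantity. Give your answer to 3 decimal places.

Social marginal benefit = demand + MEB = 250.374 - 2.433x.
Set SMB = MC: 250.374 - 2.433x = 19.735 + 0.993x → x* = 67.3202.

x* = 67.320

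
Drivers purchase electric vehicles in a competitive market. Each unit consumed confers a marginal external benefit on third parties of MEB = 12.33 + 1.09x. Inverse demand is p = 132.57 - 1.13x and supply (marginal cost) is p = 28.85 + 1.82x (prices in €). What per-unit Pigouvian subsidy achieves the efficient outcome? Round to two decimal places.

Social marginal benefit = demand + MEB = 144.90 - 0.04x.
Set SMB = MC: 144.90 - 0.04x = 28.85 + 1.82x → x* = 62.3925.
The Pigouvian subsidy equals MEB at x*: 12.33 + 1.09×62.3925 = 80.3378.

subsidy = €80.34 per unit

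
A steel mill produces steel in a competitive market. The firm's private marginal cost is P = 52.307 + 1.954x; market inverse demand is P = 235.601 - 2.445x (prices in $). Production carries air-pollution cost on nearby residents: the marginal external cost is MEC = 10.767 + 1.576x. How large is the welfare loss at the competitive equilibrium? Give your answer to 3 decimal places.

DWL = $488.890

Market equilibrium (private): 52.307 + 1.954x = 235.601 - 2.445x → x_m = 41.6672.
Social marginal cost = private MC + MEC = 63.074 + 3.530x.
Set SMC = demand: 63.074 + 3.530x = 235.601 - 2.445x → x* = 28.8748.
The loss is the area between SMC and demand from x* to x_m; with linear curves that's a triangle of height MEC(x_m).
DWL = ½ × 12.7924 × 76.4345 = 488.8903.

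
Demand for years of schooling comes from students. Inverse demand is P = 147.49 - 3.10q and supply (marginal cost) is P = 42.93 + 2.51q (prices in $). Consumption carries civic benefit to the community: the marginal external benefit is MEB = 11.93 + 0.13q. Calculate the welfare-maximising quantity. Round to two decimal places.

q* = 21.26

Social marginal benefit = demand + MEB = 159.42 - 2.97q.
Set SMB = MC: 159.42 - 2.97q = 42.93 + 2.51q → q* = 21.2573.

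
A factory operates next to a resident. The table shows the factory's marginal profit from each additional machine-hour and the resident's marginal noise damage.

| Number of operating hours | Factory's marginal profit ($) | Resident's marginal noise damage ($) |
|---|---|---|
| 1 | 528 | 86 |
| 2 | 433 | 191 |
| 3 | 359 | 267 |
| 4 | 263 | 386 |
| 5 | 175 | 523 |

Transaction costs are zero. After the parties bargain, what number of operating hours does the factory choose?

3

Bargaining reaches the level where marginal profit last exceeds marginal noise damage.
That holds through level 3 (359 ≥ 267) but not at 4 (263 < 386).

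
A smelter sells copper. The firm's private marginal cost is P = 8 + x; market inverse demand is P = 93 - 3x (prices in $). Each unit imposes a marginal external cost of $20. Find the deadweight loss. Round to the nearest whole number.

Market equilibrium (private): 8 + x = 93 - 3x → x_m = 21.2500.
Social marginal cost = private MC + MEC = 28 + x.
Set SMC = demand: 28 + x = 93 - 3x → x* = 16.2500.
The loss is the area between SMC and demand from x* to x_m; with linear curves that's a triangle of height MEC(x_m).
DWL = ½ × 5.0000 × 20.0000 = 50.0000.

DWL = $50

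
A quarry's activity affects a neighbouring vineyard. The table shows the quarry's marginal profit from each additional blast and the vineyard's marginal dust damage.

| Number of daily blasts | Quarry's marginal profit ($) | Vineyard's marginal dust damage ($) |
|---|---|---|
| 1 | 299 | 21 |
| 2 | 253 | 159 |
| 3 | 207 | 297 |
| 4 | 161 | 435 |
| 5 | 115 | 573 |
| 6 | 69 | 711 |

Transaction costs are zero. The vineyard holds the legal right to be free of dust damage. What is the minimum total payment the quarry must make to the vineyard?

Efficient level: marginal profit ≥ marginal dust damage through level 2, so k* = 2.
With the vineyard holding the right, the quarry must at least compensate total damage at k*: 21 + 159 = 180.

$180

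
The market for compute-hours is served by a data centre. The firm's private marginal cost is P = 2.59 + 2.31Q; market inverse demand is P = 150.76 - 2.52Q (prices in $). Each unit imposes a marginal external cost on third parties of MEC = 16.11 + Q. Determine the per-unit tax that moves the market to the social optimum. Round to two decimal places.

Social marginal cost = private MC + MEC = 18.70 + 3.31Q.
Set SMC = demand: 18.70 + 3.31Q = 150.76 - 2.52Q → Q* = 22.6518.
The Pigouvian tax equals MEC at Q*: 16.11 + 1.00×22.6518 = 38.7618.

tax = $38.76 per unit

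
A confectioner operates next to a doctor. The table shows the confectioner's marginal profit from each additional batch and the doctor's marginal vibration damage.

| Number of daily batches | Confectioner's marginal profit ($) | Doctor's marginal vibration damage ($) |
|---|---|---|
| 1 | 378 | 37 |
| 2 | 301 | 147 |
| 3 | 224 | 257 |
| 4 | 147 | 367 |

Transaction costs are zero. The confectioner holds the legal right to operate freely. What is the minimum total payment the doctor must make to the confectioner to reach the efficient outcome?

$371

Left alone the confectioner would choose level 4 (marginal profit stays positive).
Efficient level: k* = 2 (marginal profit ≥ marginal vibration damage through 2).
The doctor must at least cover the confectioner's forgone profit from cutting 4→2: 224 + 147 = 371.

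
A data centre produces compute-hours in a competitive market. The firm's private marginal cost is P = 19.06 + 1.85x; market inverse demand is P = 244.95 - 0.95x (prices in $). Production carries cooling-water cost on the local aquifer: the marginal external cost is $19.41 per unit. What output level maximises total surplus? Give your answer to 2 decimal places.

x* = 73.74

Social marginal cost = private MC + MEC = 38.47 + 1.85x.
Set SMC = demand: 38.47 + 1.85x = 244.95 - 0.95x → x* = 73.7429.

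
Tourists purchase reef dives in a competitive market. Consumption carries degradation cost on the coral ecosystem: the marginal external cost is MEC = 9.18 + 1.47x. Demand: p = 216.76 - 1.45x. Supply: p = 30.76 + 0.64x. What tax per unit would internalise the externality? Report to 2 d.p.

tax = 82.19 per unit

Social marginal benefit = demand − MEC = 207.58 - 2.92x.
Set SMB = MC: 207.58 - 2.92x = 30.76 + 0.64x → x* = 49.6685.
The Pigouvian tax equals MEC at x*: 9.18 + 1.47×49.6685 = 82.1927.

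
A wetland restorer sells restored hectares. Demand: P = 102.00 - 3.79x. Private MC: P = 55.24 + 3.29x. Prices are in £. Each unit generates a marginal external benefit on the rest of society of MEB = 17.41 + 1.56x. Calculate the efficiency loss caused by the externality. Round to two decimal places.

DWL = £69.57

Market equilibrium (private): 55.24 + 3.29x = 102.00 - 3.79x → x_m = 6.6045.
Social marginal cost = private MC − MEB = 37.83 + 1.73x.
Set SMC = demand: 37.83 + 1.73x = 102.00 - 3.79x → x* = 11.6250.
The welfare-loss triangle has base |x_m − x*| and height MEB(x_m) (the vertical gap between SMC and demand is zero at x* and MEB at x_m).
DWL = ½ × 5.0205 × 27.7131 = 69.5668.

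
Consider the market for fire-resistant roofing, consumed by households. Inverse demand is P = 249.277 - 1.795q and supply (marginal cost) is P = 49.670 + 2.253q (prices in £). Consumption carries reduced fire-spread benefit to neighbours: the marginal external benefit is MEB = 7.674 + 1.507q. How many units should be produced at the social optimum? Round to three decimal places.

Social marginal benefit = demand + MEB = 256.951 - 0.288q.
Set SMB = MC: 256.951 - 0.288q = 49.670 + 2.253q → q* = 81.5746.

q* = 81.575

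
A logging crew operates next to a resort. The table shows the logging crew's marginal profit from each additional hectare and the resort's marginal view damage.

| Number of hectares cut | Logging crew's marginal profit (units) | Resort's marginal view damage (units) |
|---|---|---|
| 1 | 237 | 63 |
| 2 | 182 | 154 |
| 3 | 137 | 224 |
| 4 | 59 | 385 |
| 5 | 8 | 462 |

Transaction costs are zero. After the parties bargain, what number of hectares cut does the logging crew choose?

Bargaining reaches the level where marginal profit last exceeds marginal view damage.
That holds through level 2 (182 ≥ 154) but not at 3 (137 < 224).

2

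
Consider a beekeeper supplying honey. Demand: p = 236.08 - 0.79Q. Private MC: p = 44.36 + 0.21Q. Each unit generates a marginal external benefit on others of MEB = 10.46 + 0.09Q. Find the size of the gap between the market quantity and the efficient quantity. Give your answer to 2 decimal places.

30.46 units

Market equilibrium (private): 44.36 + 0.21Q = 236.08 - 0.79Q → Q_m = 191.7200.
Social marginal cost = private MC − MEB = 33.90 + 0.12Q.
Set SMC = demand: 33.90 + 0.12Q = 236.08 - 0.79Q → Q* = 222.1758.
Gap = |191.7200 − 222.1758| = 30.4558.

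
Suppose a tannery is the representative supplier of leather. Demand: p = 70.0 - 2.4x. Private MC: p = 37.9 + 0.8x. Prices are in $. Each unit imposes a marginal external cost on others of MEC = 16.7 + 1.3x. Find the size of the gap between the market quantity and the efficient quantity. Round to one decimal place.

Market equilibrium (private): 37.9 + 0.8x = 70.0 - 2.4x → x_m = 10.0313.
Social marginal cost = private MC + MEC = 54.6 + 2.1x.
Set SMC = demand: 54.6 + 2.1x = 70.0 - 2.4x → x* = 3.4222.
Gap = |10.0313 − 3.4222| = 6.6091.

6.6 units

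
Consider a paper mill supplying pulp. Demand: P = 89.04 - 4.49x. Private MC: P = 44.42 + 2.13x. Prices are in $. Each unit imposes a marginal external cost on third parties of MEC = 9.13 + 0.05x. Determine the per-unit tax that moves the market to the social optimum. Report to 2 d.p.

tax = $9.40 per unit

Social marginal cost = private MC + MEC = 53.55 + 2.18x.
Set SMC = demand: 53.55 + 2.18x = 89.04 - 4.49x → x* = 5.3208.
The Pigouvian tax equals MEC at x*: 9.13 + 0.05×5.3208 = 9.3960.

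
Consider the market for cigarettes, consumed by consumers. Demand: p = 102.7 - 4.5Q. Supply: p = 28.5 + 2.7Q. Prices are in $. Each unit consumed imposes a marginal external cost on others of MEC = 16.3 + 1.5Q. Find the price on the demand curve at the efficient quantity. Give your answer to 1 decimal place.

Social marginal benefit = demand − MEC = 86.4 - 6.0Q.
Set SMB = MC: 86.4 - 6.0Q = 28.5 + 2.7Q → Q* = 6.6552.
Consumer price on the demand curve at Q*: 102.7 − 4.5×6.6552 = 72.7516.

P = $72.8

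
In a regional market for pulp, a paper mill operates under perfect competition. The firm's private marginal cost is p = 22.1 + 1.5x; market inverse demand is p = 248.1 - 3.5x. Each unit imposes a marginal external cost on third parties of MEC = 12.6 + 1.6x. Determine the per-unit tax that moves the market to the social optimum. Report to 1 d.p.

tax = 64.3 per unit

Social marginal cost = private MC + MEC = 34.7 + 3.1x.
Set SMC = demand: 34.7 + 3.1x = 248.1 - 3.5x → x* = 32.3333.
The Pigouvian tax equals MEC at x*: 12.6 + 1.6×32.3333 = 64.3333.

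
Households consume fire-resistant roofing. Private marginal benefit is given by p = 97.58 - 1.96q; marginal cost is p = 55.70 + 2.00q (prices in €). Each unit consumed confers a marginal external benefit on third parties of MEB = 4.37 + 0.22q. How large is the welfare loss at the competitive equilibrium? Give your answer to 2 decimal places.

Market equilibrium (private): 55.70 + 2.00q = 97.58 - 1.96q → q_m = 10.5758.
Social marginal benefit = demand + MEB = 101.95 - 1.74q.
Set SMB = MC: 101.95 - 1.74q = 55.70 + 2.00q → q* = 12.3663.
The loss is the area between SMB and MC from q* to q_m; with linear curves that's a triangle of height MEB(q_m).
DWL = ½ × 1.7905 × 6.6967 = 5.9952.

DWL = €6.00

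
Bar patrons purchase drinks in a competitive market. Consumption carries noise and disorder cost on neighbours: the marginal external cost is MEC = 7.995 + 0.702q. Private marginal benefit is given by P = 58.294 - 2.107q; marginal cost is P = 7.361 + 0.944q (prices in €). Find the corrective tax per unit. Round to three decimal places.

tax = €16.027 per unit

Social marginal benefit = demand − MEC = 50.299 - 2.809q.
Set SMB = MC: 50.299 - 2.809q = 7.361 + 0.944q → q* = 11.4410.
The Pigouvian tax equals MEC at q*: 7.995 + 0.702×11.4410 = 16.0266.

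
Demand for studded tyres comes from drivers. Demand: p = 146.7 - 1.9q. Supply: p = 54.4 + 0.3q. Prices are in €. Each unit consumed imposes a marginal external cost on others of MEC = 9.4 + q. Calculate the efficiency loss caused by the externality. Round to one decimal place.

Market equilibrium (private): 54.4 + 0.3q = 146.7 - 1.9q → q_m = 41.9545.
Social marginal benefit = demand − MEC = 137.3 - 2.9q.
Set SMB = MC: 137.3 - 2.9q = 54.4 + 0.3q → q* = 25.9063.
Between q* and q_m the wedge MC − SMB runs linearly from 0 to MEC(q_m), so the loss is a triangle.
DWL = ½ × 16.0482 × 51.3545 = 412.0736.

DWL = €412.1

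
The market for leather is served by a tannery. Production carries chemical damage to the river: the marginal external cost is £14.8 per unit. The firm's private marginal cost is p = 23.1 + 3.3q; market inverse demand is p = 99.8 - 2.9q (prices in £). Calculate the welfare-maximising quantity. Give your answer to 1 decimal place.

Social marginal cost = private MC + MEC = 37.9 + 3.3q.
Set SMC = demand: 37.9 + 3.3q = 99.8 - 2.9q → q* = 9.9839.

q* = 10.0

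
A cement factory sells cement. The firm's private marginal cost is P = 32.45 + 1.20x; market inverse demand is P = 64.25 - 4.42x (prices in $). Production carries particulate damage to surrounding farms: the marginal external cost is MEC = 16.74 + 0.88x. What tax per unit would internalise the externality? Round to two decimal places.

Social marginal cost = private MC + MEC = 49.19 + 2.08x.
Set SMC = demand: 49.19 + 2.08x = 64.25 - 4.42x → x* = 2.3169.
The Pigouvian tax equals MEC at x*: 16.74 + 0.88×2.3169 = 18.7789.

tax = $18.78 per unit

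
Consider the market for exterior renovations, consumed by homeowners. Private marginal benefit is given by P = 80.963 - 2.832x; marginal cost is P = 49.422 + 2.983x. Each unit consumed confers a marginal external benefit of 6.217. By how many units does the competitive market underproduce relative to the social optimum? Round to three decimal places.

1.069 units

Market equilibrium (private): 49.422 + 2.983x = 80.963 - 2.832x → x_m = 5.4241.
Social marginal benefit = demand + MEB = 87.180 - 2.832x.
Set SMB = MC: 87.180 - 2.832x = 49.422 + 2.983x → x* = 6.4932.
Gap = |5.4241 − 6.4932| = 1.0691.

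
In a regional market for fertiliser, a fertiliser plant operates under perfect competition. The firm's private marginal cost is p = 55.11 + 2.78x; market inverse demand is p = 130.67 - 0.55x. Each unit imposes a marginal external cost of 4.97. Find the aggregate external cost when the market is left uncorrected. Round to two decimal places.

112.77

Market equilibrium (private): 55.11 + 2.78x = 130.67 - 0.55x → x_m = 22.6907.
Total external cost = MEC × x_m = 4.97 × 22.6907 = 112.7728.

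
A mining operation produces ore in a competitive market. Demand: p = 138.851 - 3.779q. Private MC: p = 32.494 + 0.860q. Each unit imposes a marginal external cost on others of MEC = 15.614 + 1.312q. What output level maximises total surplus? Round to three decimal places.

q* = 15.248

Social marginal cost = private MC + MEC = 48.108 + 2.172q.
Set SMC = demand: 48.108 + 2.172q = 138.851 - 3.779q → q* = 15.2484.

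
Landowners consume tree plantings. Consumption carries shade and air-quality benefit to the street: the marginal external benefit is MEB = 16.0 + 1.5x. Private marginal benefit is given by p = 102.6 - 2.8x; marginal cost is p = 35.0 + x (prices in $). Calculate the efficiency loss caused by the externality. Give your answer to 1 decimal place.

DWL = $396.1

Market equilibrium (private): 35.0 + x = 102.6 - 2.8x → x_m = 17.7895.
Social marginal benefit = demand + MEB = 118.6 - 1.3x.
Set SMB = MC: 118.6 - 1.3x = 35.0 + x → x* = 36.3478.
The loss is the area between SMB and MC from x* to x_m; with linear curves that's a triangle of height MEB(x_m).
DWL = ½ × 18.5583 × 42.6842 = 396.0731.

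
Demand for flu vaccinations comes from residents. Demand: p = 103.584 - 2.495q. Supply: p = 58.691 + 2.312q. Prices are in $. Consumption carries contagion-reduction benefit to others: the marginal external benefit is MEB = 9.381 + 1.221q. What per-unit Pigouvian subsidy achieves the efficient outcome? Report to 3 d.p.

Social marginal benefit = demand + MEB = 112.965 - 1.274q.
Set SMB = MC: 112.965 - 1.274q = 58.691 + 2.312q → q* = 15.1350.
The Pigouvian subsidy equals MEB at q*: 9.381 + 1.221×15.1350 = 27.8608.

subsidy = $27.861 per unit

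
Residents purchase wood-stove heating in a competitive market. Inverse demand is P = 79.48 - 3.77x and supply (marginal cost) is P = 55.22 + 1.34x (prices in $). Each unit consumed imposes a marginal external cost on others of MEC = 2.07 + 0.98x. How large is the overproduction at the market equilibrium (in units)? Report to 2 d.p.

Market equilibrium (private): 55.22 + 1.34x = 79.48 - 3.77x → x_m = 4.7476.
Social marginal benefit = demand − MEC = 77.41 - 4.75x.
Set SMB = MC: 77.41 - 4.75x = 55.22 + 1.34x → x* = 3.6437.
Gap = |4.7476 − 3.6437| = 1.1039.

1.10 units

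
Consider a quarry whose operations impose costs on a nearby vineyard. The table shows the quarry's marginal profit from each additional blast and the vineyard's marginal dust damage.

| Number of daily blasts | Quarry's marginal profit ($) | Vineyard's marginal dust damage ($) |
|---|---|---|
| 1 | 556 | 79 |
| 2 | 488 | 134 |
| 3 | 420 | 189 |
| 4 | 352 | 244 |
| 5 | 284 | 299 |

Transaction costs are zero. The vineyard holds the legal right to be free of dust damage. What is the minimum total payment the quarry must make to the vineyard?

Efficient level: marginal profit ≥ marginal dust damage through level 4, so k* = 4.
With the vineyard holding the right, the quarry must at least compensate total damage at k*: 79 + 134 + 189 + 244 = 646.

$646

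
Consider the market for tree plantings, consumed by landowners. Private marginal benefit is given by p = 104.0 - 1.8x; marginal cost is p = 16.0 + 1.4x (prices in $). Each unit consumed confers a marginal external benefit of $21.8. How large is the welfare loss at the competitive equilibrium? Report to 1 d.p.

Market equilibrium (private): 16.0 + 1.4x = 104.0 - 1.8x → x_m = 27.5000.
Social marginal benefit = demand + MEB = 125.8 - 1.8x.
Set SMB = MC: 125.8 - 1.8x = 16.0 + 1.4x → x* = 34.3125.
Between x* and x_m the wedge SMB − MC runs linearly from 0 to MEB(x_m), so the loss is a triangle.
DWL = ½ × 6.8125 × 21.8000 = 74.2563.

DWL = $74.3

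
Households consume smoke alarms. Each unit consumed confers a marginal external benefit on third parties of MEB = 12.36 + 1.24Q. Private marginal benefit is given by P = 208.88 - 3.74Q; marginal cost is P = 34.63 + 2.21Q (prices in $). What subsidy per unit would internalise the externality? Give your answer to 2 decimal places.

subsidy = $61.49 per unit

Social marginal benefit = demand + MEB = 221.24 - 2.50Q.
Set SMB = MC: 221.24 - 2.50Q = 34.63 + 2.21Q → Q* = 39.6200.
The Pigouvian subsidy equals MEB at Q*: 12.36 + 1.24×39.6200 = 61.4888.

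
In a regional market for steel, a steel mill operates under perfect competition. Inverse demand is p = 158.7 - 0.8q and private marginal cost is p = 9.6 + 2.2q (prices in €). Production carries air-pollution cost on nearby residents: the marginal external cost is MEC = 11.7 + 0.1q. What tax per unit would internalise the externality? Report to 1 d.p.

Social marginal cost = private MC + MEC = 21.3 + 2.3q.
Set SMC = demand: 21.3 + 2.3q = 158.7 - 0.8q → q* = 44.3226.
The Pigouvian tax equals MEC at q*: 11.7 + 0.1×44.3226 = 16.1323.

tax = €16.1 per unit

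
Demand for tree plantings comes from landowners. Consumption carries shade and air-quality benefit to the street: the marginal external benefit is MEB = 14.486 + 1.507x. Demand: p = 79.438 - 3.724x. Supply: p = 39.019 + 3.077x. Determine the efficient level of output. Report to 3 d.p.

Social marginal benefit = demand + MEB = 93.924 - 2.217x.
Set SMB = MC: 93.924 - 2.217x = 39.019 + 3.077x → x* = 10.3712.

x* = 10.371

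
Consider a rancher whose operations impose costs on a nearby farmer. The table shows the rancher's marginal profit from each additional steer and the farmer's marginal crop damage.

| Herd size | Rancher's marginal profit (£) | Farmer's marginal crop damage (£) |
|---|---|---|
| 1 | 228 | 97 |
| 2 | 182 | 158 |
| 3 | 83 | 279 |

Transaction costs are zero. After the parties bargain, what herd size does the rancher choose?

Bargaining reaches the level where marginal profit last exceeds marginal crop damage.
That holds through level 2 (182 ≥ 158) but not at 3 (83 < 279).

2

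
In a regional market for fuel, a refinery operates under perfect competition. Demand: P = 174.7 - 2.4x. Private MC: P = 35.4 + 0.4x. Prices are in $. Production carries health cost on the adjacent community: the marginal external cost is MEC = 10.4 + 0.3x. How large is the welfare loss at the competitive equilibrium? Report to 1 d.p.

Market equilibrium (private): 35.4 + 0.4x = 174.7 - 2.4x → x_m = 49.7500.
Social marginal cost = private MC + MEC = 45.8 + 0.7x.
Set SMC = demand: 45.8 + 0.7x = 174.7 - 2.4x → x* = 41.5806.
The welfare-loss triangle has base |x_m − x*| and height MEC(x_m) (the vertical gap between SMC and demand is zero at x* and MEC at x_m).
DWL = ½ × 8.1694 × 25.3250 = 103.4450.

DWL = $103.4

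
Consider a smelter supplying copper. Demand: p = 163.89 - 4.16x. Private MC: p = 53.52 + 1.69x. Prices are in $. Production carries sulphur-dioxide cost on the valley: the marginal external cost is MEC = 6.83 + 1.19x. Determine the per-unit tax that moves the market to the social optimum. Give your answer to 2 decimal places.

tax = $24.33 per unit

Social marginal cost = private MC + MEC = 60.35 + 2.88x.
Set SMC = demand: 60.35 + 2.88x = 163.89 - 4.16x → x* = 14.7074.
The Pigouvian tax equals MEC at x*: 6.83 + 1.19×14.7074 = 24.3318.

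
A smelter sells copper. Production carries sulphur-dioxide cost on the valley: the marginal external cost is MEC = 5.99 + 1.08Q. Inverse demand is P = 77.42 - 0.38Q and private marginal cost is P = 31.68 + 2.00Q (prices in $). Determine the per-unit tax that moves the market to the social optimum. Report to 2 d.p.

tax = $18.40 per unit

Social marginal cost = private MC + MEC = 37.67 + 3.08Q.
Set SMC = demand: 37.67 + 3.08Q = 77.42 - 0.38Q → Q* = 11.4884.
The Pigouvian tax equals MEC at Q*: 5.99 + 1.08×11.4884 = 18.3975.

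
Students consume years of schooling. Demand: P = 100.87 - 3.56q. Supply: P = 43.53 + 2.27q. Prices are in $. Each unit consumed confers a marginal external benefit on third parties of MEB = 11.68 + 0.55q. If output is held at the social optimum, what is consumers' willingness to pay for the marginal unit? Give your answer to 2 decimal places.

P = $54.33

Social marginal benefit = demand + MEB = 112.55 - 3.01q.
Set SMB = MC: 112.55 - 3.01q = 43.53 + 2.27q → q* = 13.0720.
Consumer price on the demand curve at q*: 100.87 − 3.56×13.0720 = 54.3337.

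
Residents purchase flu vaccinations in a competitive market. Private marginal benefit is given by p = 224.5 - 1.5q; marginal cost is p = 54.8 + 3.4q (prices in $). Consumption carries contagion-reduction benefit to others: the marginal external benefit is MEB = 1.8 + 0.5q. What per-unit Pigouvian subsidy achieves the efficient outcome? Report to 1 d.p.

Social marginal benefit = demand + MEB = 226.3 - q.
Set SMB = MC: 226.3 - q = 54.8 + 3.4q → q* = 38.9773.
The Pigouvian subsidy equals MEB at q*: 1.8 + 0.5×38.9773 = 21.2887.

subsidy = $21.3 per unit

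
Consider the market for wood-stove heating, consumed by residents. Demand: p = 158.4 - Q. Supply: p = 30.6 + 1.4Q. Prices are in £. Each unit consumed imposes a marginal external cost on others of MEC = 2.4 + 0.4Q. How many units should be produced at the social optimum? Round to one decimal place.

Q* = 44.8

Social marginal benefit = demand − MEC = 156.0 - 1.4Q.
Set SMB = MC: 156.0 - 1.4Q = 30.6 + 1.4Q → Q* = 44.7857.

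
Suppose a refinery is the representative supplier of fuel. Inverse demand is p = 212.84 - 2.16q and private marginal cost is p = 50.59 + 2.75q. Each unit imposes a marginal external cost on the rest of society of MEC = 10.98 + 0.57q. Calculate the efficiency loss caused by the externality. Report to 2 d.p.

DWL = 81.11

Market equilibrium (private): 50.59 + 2.75q = 212.84 - 2.16q → q_m = 33.0448.
Social marginal cost = private MC + MEC = 61.57 + 3.32q.
Set SMC = demand: 61.57 + 3.32q = 212.84 - 2.16q → q* = 27.6040.
The welfare-loss triangle has base |q_m − q*| and height MEC(q_m) (the vertical gap between SMC and demand is zero at q* and MEC at q_m).
DWL = ½ × 5.4408 × 29.8155 = 81.1101.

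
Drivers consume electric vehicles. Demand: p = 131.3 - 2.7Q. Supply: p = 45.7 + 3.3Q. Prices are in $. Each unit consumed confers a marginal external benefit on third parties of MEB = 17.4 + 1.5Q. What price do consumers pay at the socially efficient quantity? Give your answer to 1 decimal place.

P = $69.5

Social marginal benefit = demand + MEB = 148.7 - 1.2Q.
Set SMB = MC: 148.7 - 1.2Q = 45.7 + 3.3Q → Q* = 22.8889.
Consumer price on the demand curve at Q*: 131.3 − 2.7×22.8889 = 69.5000.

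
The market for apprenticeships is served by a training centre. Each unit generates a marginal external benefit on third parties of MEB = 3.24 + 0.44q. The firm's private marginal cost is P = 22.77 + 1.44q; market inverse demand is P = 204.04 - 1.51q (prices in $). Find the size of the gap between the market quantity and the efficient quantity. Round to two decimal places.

12.06 units

Market equilibrium (private): 22.77 + 1.44q = 204.04 - 1.51q → q_m = 61.4475.
Social marginal cost = private MC − MEB = 19.53 + q.
Set SMC = demand: 19.53 + q = 204.04 - 1.51q → q* = 73.5100.
Gap = |61.4475 − 73.5100| = 12.0625.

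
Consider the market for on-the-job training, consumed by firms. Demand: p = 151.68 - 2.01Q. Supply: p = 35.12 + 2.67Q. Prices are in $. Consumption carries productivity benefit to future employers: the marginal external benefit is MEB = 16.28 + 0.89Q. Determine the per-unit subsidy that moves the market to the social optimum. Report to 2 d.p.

subsidy = $47.47 per unit

Social marginal benefit = demand + MEB = 167.96 - 1.12Q.
Set SMB = MC: 167.96 - 1.12Q = 35.12 + 2.67Q → Q* = 35.0501.
The Pigouvian subsidy equals MEB at Q*: 16.28 + 0.89×35.0501 = 47.4746.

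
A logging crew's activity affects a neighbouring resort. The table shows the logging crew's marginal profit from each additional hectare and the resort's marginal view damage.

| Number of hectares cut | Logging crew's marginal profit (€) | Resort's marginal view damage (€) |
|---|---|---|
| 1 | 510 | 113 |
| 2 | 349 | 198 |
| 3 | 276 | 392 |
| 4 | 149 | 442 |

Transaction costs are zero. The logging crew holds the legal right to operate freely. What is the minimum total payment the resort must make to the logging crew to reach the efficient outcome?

€425

Left alone the logging crew would choose level 4 (marginal profit stays positive).
Efficient level: k* = 2 (marginal profit ≥ marginal view damage through 2).
The resort must at least cover the logging crew's forgone profit from cutting 4→2: 276 + 149 = 425.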